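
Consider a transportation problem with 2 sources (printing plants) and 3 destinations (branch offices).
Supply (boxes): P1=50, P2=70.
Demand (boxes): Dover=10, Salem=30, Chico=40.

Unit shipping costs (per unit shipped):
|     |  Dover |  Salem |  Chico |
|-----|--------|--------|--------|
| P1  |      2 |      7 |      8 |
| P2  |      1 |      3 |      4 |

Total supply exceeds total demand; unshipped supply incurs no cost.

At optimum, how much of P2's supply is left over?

An optimal plan:
  P1→Dover: 10 × 2 = 20
  P2→Salem: 30 × 3 = 90
  P2→Chico: 40 × 4 = 160
Total cost = 270.
P2 ships 70 of its 70, leaving 0.

0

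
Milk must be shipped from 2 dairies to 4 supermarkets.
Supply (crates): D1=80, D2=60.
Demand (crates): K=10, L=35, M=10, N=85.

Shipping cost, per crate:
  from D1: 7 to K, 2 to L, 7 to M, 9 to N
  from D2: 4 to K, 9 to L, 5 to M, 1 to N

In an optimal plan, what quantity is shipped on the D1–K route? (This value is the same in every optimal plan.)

The minimum-cost plan:
  D1->K: 10 crates
  D1->L: 35 crates
  D1->M: 10 crates
  D1->N: 25 crates
  D2->N: 60 crates
Total cost = 495.
So D1→K carries 10 crates.

10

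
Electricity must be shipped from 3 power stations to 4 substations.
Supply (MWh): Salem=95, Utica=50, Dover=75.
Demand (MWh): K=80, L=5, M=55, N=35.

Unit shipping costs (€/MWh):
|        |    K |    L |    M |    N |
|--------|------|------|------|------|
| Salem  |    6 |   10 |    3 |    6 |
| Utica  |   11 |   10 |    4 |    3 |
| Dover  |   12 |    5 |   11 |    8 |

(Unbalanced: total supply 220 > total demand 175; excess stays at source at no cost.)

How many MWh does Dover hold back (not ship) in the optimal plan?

45

An optimal plan:
  Salem->K: 80 × €6 = €480
  Salem->M: 15 × €3 = €45
  Utica->M: 40 × €4 = €160
  Utica->N: 10 × €3 = €30
  Dover->L: 5 × €5 = €25
  Dover->N: 25 × €8 = €200
Total cost = €940.
Dover ships 30 of its 75, leaving 45.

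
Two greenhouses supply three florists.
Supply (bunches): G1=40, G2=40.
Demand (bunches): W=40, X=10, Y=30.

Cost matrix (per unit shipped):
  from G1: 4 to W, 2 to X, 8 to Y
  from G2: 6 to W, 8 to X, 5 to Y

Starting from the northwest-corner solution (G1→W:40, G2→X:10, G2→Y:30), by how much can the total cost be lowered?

40

Current plan cost = 40·4 + 10·8 + 30·5 = 390.
Optimal plan:
  G1→W: 30 × 4 = 120
  G1→X: 10 × 2 = 20
  G2→W: 10 × 6 = 60
  G2→Y: 30 × 5 = 150
Optimal cost = 350.
Saving = 390 − 350 = 40.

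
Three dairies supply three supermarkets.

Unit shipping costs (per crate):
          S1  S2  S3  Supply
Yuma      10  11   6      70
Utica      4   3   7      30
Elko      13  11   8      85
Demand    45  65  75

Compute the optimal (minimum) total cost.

1475

One minimum-cost allocation:
  Yuma to S1: 15 crates
  Yuma to S3: 55 crates
  Utica to S1: 30 crates
  Elko to S2: 65 crates
  Elko to S3: 20 crates
Total cost = 1475.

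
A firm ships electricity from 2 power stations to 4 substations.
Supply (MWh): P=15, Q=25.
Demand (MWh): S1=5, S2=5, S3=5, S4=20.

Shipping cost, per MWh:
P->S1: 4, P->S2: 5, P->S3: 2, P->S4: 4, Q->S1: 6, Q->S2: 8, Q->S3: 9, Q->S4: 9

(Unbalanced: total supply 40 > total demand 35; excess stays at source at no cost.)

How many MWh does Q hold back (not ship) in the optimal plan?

5

Minimum-cost shipments:
  P to S3: 5 × 2 = 10
  P to S4: 10 × 4 = 40
  Q to S1: 5 × 6 = 30
  Q to S2: 5 × 8 = 40
  Q to S4: 10 × 9 = 90
Total cost = 210.
Q ships 20 of its 25, leaving 5.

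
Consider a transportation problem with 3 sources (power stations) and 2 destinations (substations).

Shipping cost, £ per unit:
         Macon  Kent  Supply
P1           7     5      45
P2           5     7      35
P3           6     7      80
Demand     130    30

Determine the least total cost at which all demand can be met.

910

An optimal shipping plan:
  P1–Macon: 15 × £7 = £105
  P1–Kent: 30 × £5 = £150
  P2–Macon: 35 × £5 = £175
  P3–Macon: 80 × £6 = £480
Total = 105 + 150 + 175 + 480 = £910.
(Supply check: P1 ships 45; P2 ships 35; P3 ships 80.)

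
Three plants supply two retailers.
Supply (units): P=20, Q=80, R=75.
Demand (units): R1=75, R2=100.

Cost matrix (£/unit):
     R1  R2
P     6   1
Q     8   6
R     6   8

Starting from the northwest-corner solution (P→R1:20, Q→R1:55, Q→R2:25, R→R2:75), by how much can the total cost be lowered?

Current plan cost = 20·6 + 55·8 + 25·6 + 75·8 = £1310.
Optimal plan:
  P→R2: 20 units
  Q→R2: 80 units
  R→R1: 75 units
Optimal cost = £950.
Saving = 1310 − 950 = £360.

360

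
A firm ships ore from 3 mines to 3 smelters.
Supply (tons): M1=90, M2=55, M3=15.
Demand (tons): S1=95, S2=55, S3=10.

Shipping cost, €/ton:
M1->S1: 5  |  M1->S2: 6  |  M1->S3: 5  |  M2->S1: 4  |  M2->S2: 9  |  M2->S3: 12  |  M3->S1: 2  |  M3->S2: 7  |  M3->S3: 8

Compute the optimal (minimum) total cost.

One minimum-cost allocation:
  M1–S1: 25 × €5 = €125
  M1–S2: 55 × €6 = €330
  M1–S3: 10 × €5 = €50
  M2–S1: 55 × €4 = €220
  M3–S1: 15 × €2 = €30
Total = 125 + 330 + 50 + 220 + 30 = €755.

755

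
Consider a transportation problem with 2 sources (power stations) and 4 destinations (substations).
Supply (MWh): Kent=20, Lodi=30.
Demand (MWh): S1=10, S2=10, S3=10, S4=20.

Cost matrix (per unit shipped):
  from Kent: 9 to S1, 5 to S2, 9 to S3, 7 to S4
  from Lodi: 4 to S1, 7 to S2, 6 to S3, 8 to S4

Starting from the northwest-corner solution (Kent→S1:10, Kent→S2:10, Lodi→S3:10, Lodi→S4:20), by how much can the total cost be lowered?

Current plan cost = 10·9 + 10·5 + 10·6 + 20·8 = 360.
Optimal plan:
  Kent–S2: 10 × 5 = 50
  Kent–S4: 10 × 7 = 70
  Lodi–S1: 10 × 4 = 40
  Lodi–S3: 10 × 6 = 60
  Lodi–S4: 10 × 8 = 80
Optimal cost = 300.
Saving = 360 − 300 = 60.

60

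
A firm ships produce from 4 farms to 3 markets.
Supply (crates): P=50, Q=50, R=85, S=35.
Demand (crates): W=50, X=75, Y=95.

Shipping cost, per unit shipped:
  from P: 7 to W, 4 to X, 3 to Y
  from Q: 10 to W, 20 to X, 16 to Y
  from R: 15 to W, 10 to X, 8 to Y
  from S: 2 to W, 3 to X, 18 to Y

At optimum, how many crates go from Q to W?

Solving gives:
  P→X: 40 × 4 = 160
  P→Y: 10 × 3 = 30
  Q→W: 50 × 10 = 500
  R→Y: 85 × 8 = 680
  S→X: 35 × 3 = 105
Total cost = 1475.
So Q→W carries 50 crates.

50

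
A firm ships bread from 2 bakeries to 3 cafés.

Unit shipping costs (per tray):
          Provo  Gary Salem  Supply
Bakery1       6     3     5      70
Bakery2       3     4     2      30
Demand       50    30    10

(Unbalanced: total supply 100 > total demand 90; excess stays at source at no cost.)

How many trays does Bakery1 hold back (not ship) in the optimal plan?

10

Minimum-cost shipments:
  Bakery1 to Provo: 20 trays
  Bakery1 to Gary: 30 trays
  Bakery1 to Salem: 10 trays
  Bakery2 to Provo: 30 trays
Total cost = 350.
Bakery1 ships 60 of its 70, leaving 10.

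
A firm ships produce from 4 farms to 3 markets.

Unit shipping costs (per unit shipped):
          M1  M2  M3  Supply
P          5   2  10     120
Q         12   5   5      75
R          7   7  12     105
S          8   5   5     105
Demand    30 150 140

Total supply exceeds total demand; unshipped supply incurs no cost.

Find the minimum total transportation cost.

1300

One minimum-cost allocation:
  P->M2: 120 × 2 = 240
  Q->M2: 30 × 5 = 150
  Q->M3: 35 × 5 = 175
  R->M1: 30 × 7 = 210
  S->M3: 105 × 5 = 525
Total = 240 + 150 + 175 + 210 + 525 = 1300.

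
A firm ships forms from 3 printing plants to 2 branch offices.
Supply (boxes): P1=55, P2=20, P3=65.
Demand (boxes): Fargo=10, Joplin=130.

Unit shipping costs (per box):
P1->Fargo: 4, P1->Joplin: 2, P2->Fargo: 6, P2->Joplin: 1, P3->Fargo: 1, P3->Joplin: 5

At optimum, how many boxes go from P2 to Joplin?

Solving gives:
  P1→Joplin: 55 × 2 = 110
  P2→Joplin: 20 × 1 = 20
  P3→Fargo: 10 × 1 = 10
  P3→Joplin: 55 × 5 = 275
Total cost = 415.
So P2→Joplin carries 20 boxes.

20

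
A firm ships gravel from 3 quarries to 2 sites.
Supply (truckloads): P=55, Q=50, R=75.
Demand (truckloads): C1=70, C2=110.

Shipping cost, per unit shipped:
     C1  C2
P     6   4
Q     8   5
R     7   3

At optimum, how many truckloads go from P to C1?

55

Solving gives:
  P–C1: 55 × 6 = 330
  Q–C1: 15 × 8 = 120
  Q–C2: 35 × 5 = 175
  R–C2: 75 × 3 = 225
Total cost = 850.
So P→C1 carries 55 truckloads.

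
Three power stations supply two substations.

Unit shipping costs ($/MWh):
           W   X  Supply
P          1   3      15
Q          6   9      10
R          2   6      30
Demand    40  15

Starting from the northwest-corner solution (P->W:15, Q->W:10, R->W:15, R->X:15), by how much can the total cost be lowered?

30

Current plan cost = 15·1 + 10·6 + 15·2 + 15·6 = $195.
Optimal plan:
  P->X: 15 × $3 = $45
  Q->W: 10 × $6 = $60
  R->W: 30 × $2 = $60
Optimal cost = $165.
Saving = 195 − 165 = $30.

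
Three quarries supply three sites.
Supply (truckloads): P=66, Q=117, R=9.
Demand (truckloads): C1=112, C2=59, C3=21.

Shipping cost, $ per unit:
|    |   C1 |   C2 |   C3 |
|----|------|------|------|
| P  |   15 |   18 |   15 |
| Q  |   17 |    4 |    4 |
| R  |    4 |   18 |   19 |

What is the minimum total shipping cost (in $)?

An optimal shipping plan:
  P->C1: 66 × $15 = $990
  Q->C1: 37 × $17 = $629
  Q->C2: 59 × $4 = $236
  Q->C3: 21 × $4 = $84
  R->C1: 9 × $4 = $36
Total = 990 + 629 + 236 + 84 + 36 = $1975.

1975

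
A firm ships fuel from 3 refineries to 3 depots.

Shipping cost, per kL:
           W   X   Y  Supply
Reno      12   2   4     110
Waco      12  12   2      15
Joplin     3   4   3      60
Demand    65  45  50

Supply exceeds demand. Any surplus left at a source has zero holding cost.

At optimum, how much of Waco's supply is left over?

0

An optimal plan:
  Reno to W: 5 × 12 = 60
  Reno to X: 45 × 2 = 90
  Reno to Y: 35 × 4 = 140
  Waco to Y: 15 × 2 = 30
  Joplin to W: 60 × 3 = 180
Total cost = 500.
Waco ships 15 of its 15, leaving 0.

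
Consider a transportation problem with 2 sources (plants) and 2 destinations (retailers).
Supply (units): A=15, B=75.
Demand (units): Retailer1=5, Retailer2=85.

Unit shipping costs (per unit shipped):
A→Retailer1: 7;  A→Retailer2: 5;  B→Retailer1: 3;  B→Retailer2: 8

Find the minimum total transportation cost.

650

A cheapest plan:
  A to Retailer2: 15 × 5 = 75
  B to Retailer1: 5 × 3 = 15
  B to Retailer2: 70 × 8 = 560
Total = 75 + 15 + 560 = 650.
(Supply check: A ships 15; B ships 75.)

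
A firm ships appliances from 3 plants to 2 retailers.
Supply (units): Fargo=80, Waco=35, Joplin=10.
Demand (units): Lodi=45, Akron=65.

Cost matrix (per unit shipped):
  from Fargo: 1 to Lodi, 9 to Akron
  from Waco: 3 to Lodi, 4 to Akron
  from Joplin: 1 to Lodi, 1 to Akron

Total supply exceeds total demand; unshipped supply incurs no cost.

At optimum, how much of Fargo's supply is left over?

Minimum-cost shipments:
  Fargo to Lodi: 45 units
  Fargo to Akron: 20 units
  Waco to Akron: 35 units
  Joplin to Akron: 10 units
Total cost = 375.
Fargo ships 65 of its 80, leaving 15.

15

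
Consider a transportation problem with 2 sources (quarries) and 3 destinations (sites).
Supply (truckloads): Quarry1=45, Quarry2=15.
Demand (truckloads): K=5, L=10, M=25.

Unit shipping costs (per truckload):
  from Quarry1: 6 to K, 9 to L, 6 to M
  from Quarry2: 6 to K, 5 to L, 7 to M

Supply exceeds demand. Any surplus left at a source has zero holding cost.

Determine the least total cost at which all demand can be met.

230

One minimum-cost allocation:
  Quarry1 to K: 5 truckloads
  Quarry1 to M: 25 truckloads
  Quarry2 to L: 10 truckloads
Total cost = 230.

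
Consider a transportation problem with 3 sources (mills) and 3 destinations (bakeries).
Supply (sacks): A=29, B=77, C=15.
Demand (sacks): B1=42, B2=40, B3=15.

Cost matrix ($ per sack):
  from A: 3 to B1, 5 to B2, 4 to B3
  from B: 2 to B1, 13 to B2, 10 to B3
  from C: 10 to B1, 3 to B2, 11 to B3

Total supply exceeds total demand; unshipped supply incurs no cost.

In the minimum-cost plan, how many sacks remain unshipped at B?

24

Minimum-cost shipments:
  A–B2: 25 × $5 = $125
  A–B3: 4 × $4 = $16
  B–B1: 42 × $2 = $84
  B–B3: 11 × $10 = $110
  C–B2: 15 × $3 = $45
Total cost = $380.
B ships 53 of its 77, leaving 24.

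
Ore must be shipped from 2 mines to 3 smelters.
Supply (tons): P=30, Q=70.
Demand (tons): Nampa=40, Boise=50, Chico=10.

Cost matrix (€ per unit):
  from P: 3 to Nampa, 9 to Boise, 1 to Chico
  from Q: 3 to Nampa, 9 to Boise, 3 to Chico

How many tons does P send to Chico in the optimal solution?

Solving gives:
  P to Nampa: 20 × €3 = €60
  P to Chico: 10 × €1 = €10
  Q to Nampa: 20 × €3 = €60
  Q to Boise: 50 × €9 = €450
Total cost = €580.
So P→Chico carries 10 tons.

10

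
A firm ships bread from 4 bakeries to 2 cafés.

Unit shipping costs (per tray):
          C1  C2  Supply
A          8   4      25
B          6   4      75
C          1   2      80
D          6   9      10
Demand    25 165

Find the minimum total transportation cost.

An optimal shipping plan:
  A->C2: 25 × 4 = 100
  B->C2: 75 × 4 = 300
  C->C1: 15 × 1 = 15
  C->C2: 65 × 2 = 130
  D->C1: 10 × 6 = 60
Total = 100 + 300 + 15 + 130 + 60 = 605.

605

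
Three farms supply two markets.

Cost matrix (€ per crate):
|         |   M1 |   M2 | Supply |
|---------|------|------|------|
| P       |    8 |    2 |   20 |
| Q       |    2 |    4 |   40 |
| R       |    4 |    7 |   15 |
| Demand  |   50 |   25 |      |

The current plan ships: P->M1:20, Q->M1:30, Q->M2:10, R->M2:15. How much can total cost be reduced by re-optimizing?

Current plan cost = 20·8 + 30·2 + 10·4 + 15·7 = €365.
Optimal plan:
  P→M2: 20 crates
  Q→M1: 35 crates
  Q→M2: 5 crates
  R→M1: 15 crates
Optimal cost = €190.
Saving = 365 − 190 = €175.

175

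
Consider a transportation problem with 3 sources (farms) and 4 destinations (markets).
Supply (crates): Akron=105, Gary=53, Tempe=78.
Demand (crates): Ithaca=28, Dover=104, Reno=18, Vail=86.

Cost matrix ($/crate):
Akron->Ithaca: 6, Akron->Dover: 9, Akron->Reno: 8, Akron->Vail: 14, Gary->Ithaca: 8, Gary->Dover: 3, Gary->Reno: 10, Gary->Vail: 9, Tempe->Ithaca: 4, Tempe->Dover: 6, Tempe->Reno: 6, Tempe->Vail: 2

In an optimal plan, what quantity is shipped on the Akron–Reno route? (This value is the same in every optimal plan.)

Solving gives:
  Akron->Ithaca: 28 × $6 = $168
  Akron->Dover: 51 × $9 = $459
  Akron->Reno: 18 × $8 = $144
  Akron->Vail: 8 × $14 = $112
  Gary->Dover: 53 × $3 = $159
  Tempe->Vail: 78 × $2 = $156
Total cost = $1198.
So Akron→Reno carries 18 crates.

18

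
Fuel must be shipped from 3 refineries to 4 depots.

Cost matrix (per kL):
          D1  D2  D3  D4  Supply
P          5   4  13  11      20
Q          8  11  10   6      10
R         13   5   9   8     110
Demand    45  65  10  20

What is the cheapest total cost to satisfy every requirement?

950

A cheapest plan:
  P–D1: 20 kL
  Q–D1: 10 kL
  R–D1: 15 kL
  R–D2: 65 kL
  R–D3: 10 kL
  R–D4: 20 kL
Total cost = 950.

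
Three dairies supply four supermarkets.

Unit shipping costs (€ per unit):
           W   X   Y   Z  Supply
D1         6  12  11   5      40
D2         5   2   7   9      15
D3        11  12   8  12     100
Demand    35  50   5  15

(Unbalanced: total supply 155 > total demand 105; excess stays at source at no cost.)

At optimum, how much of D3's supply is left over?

50

An optimal plan:
  D1->W: 25 × €6 = €150
  D1->Z: 15 × €5 = €75
  D2->X: 15 × €2 = €30
  D3->W: 10 × €11 = €110
  D3->X: 35 × €12 = €420
  D3->Y: 5 × €8 = €40
Total cost = €825.
D3 ships 50 of its 100, leaving 50.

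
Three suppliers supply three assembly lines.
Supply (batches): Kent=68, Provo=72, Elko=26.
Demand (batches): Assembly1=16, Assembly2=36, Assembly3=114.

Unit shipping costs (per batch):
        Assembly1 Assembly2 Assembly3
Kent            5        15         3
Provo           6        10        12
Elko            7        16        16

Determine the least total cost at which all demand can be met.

1268

A cheapest plan:
  Kent–Assembly3: 68 × 3 = 204
  Provo–Assembly2: 36 × 10 = 360
  Provo–Assembly3: 36 × 12 = 432
  Elko–Assembly1: 16 × 7 = 112
  Elko–Assembly3: 10 × 16 = 160
Total = 204 + 360 + 432 + 112 + 160 = 1268.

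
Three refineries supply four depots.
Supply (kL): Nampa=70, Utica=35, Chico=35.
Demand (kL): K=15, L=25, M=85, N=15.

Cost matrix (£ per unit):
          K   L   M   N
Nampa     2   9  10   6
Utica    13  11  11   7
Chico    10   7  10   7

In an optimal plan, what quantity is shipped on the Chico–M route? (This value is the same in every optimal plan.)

The minimum-cost plan:
  Nampa to K: 15 kL
  Nampa to M: 40 kL
  Nampa to N: 15 kL
  Utica to M: 35 kL
  Chico to L: 25 kL
  Chico to M: 10 kL
Total cost = £1180.
So Chico→M carries 10 kL.

10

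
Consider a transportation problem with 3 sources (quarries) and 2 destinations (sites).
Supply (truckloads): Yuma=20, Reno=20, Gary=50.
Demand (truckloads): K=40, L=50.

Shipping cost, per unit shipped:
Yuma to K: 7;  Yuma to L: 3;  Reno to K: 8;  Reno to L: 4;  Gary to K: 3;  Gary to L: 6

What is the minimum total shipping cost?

320

Optimal allocation:
  Yuma–L: 20 × 3 = 60
  Reno–L: 20 × 4 = 80
  Gary–K: 40 × 3 = 120
  Gary–L: 10 × 6 = 60
Total = 60 + 80 + 120 + 60 = 320.
(Supply check: Yuma ships 20; Reno ships 20; Gary ships 50.)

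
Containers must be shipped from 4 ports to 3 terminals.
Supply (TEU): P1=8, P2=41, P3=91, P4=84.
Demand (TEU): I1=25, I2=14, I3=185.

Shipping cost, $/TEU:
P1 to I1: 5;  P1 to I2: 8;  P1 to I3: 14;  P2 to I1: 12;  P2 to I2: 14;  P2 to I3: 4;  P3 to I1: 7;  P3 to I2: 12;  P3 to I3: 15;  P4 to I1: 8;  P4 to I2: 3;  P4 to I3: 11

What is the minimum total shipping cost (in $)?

2245

One minimum-cost allocation:
  P1->I1: 8 × $5 = $40
  P2->I3: 41 × $4 = $164
  P3->I1: 17 × $7 = $119
  P3->I3: 74 × $15 = $1110
  P4->I2: 14 × $3 = $42
  P4->I3: 70 × $11 = $770
Total = 40 + 164 + 119 + 1110 + 42 + 770 = $2245.
(Supply check: P1 ships 8; P2 ships 41; P3 ships 91; P4 ships 84.)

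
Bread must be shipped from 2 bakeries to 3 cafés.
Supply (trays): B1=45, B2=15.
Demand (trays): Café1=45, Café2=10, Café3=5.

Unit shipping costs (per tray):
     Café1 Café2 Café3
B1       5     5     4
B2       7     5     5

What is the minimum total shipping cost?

A cheapest plan:
  B1->Café1: 45 trays
  B2->Café2: 10 trays
  B2->Café3: 5 trays
Total cost = 300.

300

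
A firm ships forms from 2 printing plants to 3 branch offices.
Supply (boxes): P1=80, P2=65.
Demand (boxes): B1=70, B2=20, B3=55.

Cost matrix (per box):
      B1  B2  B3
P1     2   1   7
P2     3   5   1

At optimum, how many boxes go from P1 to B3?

0

The minimum-cost plan:
  P1->B1: 60 × 2 = 120
  P1->B2: 20 × 1 = 20
  P2->B1: 10 × 3 = 30
  P2->B3: 55 × 1 = 55
Total cost = 225.
The route P1→B3 is not used.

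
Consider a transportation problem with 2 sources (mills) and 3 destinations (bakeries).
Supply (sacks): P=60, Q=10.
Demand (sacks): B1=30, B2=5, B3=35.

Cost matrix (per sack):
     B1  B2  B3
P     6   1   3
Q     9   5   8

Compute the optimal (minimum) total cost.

Optimal allocation:
  P->B1: 20 × 6 = 120
  P->B2: 5 × 1 = 5
  P->B3: 35 × 3 = 105
  Q->B1: 10 × 9 = 90
Total = 120 + 5 + 105 + 90 = 320.

320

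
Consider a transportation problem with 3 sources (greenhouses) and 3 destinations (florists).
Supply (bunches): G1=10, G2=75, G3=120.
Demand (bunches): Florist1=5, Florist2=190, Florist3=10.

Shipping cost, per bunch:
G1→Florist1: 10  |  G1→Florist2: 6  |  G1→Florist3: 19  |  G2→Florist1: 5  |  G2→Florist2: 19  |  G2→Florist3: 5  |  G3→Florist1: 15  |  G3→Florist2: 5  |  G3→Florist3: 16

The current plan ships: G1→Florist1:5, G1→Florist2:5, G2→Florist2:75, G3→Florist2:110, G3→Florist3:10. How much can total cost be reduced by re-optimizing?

Current plan cost = 5·10 + 5·6 + 75·19 + 110·5 + 10·16 = 2215.
Optimal plan:
  G1–Florist2: 10 × 6 = 60
  G2–Florist1: 5 × 5 = 25
  G2–Florist2: 60 × 19 = 1140
  G2–Florist3: 10 × 5 = 50
  G3–Florist2: 120 × 5 = 600
Optimal cost = 1875.
Saving = 2215 − 1875 = 340.

340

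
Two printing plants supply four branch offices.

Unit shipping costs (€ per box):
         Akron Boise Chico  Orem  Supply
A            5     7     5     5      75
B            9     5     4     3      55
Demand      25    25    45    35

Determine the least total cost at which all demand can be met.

An optimal shipping plan:
  A→Akron: 25 × €5 = €125
  A→Boise: 5 × €7 = €35
  A→Chico: 45 × €5 = €225
  B→Boise: 20 × €5 = €100
  B→Orem: 35 × €3 = €105
Total = 125 + 35 + 225 + 100 + 105 = €590.
(Supply check: A ships 75; B ships 55.)

590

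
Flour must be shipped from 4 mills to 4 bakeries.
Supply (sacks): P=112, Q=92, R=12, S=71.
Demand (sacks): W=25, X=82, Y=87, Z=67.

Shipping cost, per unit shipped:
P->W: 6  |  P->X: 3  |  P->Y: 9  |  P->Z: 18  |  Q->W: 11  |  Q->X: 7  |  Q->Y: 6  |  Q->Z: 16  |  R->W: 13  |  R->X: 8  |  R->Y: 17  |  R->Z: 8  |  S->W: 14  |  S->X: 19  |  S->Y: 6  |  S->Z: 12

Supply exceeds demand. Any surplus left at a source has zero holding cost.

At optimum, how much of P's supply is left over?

5

Minimum-cost shipments:
  P–W: 25 × 6 = 150
  P–X: 82 × 3 = 246
  Q–Y: 71 × 6 = 426
  R–Z: 12 × 8 = 96
  S–Y: 16 × 6 = 96
  S–Z: 55 × 12 = 660
Total cost = 1674.
P ships 107 of its 112, leaving 5.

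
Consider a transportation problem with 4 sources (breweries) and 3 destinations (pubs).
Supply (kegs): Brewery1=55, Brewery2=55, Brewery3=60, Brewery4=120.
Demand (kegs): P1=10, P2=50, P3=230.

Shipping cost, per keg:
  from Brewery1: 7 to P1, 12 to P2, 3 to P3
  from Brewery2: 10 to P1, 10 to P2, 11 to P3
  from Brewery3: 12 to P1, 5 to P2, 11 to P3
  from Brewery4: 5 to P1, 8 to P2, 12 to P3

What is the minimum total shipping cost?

2500

Optimal allocation:
  Brewery1–P3: 55 kegs
  Brewery2–P3: 55 kegs
  Brewery3–P2: 50 kegs
  Brewery3–P3: 10 kegs
  Brewery4–P1: 10 kegs
  Brewery4–P3: 110 kegs
Total cost = 2500.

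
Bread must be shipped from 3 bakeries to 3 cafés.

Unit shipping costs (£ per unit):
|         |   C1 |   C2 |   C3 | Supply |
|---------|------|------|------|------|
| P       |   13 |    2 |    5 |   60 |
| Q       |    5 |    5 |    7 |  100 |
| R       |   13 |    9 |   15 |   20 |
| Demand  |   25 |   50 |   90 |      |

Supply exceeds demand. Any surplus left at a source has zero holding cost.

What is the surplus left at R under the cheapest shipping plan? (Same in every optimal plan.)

15

Minimum-cost shipments:
  P–C2: 45 trays
  P–C3: 15 trays
  Q–C1: 25 trays
  Q–C3: 75 trays
  R–C2: 5 trays
Total cost = £860.
R ships 5 of its 20, leaving 15.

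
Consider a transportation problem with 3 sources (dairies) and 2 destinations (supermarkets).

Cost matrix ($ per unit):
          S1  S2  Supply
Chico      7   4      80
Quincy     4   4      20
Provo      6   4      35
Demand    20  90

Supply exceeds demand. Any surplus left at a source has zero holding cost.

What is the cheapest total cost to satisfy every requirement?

Optimal allocation:
  Chico to S2: 80 crates
  Quincy to S1: 20 crates
  Provo to S2: 10 crates
Total cost = $440.
(Supply check: Chico ships 80; Quincy ships 20; Provo ships 10.)

440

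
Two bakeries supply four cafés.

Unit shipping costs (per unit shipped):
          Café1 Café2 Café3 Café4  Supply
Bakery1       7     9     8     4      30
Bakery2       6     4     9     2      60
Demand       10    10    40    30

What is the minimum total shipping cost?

One minimum-cost allocation:
  Bakery1–Café3: 30 trays
  Bakery2–Café1: 10 trays
  Bakery2–Café2: 10 trays
  Bakery2–Café3: 10 trays
  Bakery2–Café4: 30 trays
Total cost = 490.

490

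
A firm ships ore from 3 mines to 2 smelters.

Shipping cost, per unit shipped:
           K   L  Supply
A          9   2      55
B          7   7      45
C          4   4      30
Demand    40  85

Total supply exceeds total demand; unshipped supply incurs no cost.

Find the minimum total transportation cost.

A cheapest plan:
  A->L: 55 tons
  B->K: 40 tons
  C->L: 30 tons
Total cost = 510.
(Supply check: A ships 55; B ships 40; C ships 30.)

510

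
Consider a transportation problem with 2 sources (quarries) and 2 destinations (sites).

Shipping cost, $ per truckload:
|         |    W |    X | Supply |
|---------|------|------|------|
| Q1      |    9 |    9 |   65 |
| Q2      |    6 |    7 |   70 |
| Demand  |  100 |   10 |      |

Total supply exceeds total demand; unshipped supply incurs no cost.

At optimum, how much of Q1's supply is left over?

25

Minimum-cost shipments:
  Q1->W: 30 × $9 = $270
  Q1->X: 10 × $9 = $90
  Q2->W: 70 × $6 = $420
Total cost = $780.
Q1 ships 40 of its 65, leaving 25.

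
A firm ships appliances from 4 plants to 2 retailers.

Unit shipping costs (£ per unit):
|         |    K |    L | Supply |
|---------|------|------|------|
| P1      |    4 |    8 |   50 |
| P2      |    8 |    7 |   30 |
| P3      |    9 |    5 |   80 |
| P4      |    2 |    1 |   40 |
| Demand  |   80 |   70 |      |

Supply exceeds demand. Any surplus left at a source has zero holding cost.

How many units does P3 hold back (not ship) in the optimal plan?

An optimal plan:
  P1 to K: 50 units
  P3 to L: 60 units
  P4 to K: 30 units
  P4 to L: 10 units
Total cost = £570.
P3 ships 60 of its 80, leaving 20.

20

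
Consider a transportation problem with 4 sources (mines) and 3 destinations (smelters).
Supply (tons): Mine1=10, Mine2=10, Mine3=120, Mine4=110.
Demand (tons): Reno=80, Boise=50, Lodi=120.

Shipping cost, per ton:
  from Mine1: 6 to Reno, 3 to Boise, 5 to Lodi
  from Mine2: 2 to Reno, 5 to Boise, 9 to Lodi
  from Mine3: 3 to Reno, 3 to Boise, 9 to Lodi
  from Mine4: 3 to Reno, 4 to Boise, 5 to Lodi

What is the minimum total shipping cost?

An optimal shipping plan:
  Mine1 to Lodi: 10 tons
  Mine2 to Reno: 10 tons
  Mine3 to Reno: 70 tons
  Mine3 to Boise: 50 tons
  Mine4 to Lodi: 110 tons
Total cost = 980.

980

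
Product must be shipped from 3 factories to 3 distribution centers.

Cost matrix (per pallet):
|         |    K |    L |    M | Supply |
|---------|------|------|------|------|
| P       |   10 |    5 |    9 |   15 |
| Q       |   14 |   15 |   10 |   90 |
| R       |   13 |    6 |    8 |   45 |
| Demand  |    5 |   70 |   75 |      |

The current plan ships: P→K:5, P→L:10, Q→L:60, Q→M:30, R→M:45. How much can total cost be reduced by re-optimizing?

Current plan cost = 5·10 + 10·5 + 60·15 + 30·10 + 45·8 = 1660.
Optimal plan:
  P–L: 15 × 5 = 75
  Q–K: 5 × 14 = 70
  Q–L: 10 × 15 = 150
  Q–M: 75 × 10 = 750
  R–L: 45 × 6 = 270
Optimal cost = 1315.
Saving = 1660 − 1315 = 345.

345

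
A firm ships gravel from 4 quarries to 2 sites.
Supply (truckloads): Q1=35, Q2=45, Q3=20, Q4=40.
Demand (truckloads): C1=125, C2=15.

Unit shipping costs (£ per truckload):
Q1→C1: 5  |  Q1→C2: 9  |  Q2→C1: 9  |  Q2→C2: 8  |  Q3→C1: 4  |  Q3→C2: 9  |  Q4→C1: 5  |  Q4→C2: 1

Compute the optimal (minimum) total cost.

One minimum-cost allocation:
  Q1–C1: 35 × £5 = £175
  Q2–C1: 45 × £9 = £405
  Q3–C1: 20 × £4 = £80
  Q4–C1: 25 × £5 = £125
  Q4–C2: 15 × £1 = £15
Total = 175 + 405 + 80 + 125 + 15 = £800.

800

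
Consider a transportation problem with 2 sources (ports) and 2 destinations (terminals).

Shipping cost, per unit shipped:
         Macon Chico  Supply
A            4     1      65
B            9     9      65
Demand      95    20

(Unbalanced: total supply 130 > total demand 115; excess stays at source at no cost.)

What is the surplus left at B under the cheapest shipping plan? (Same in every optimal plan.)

Minimum-cost shipments:
  A->Macon: 45 × 4 = 180
  A->Chico: 20 × 1 = 20
  B->Macon: 50 × 9 = 450
Total cost = 650.
B ships 50 of its 65, leaving 15.

15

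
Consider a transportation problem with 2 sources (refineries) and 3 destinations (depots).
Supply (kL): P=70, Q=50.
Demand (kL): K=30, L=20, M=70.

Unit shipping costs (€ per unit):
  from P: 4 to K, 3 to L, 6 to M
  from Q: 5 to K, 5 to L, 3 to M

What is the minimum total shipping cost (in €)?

450

An optimal shipping plan:
  P->K: 30 × €4 = €120
  P->L: 20 × €3 = €60
  P->M: 20 × €6 = €120
  Q->M: 50 × €3 = €150
Total = 120 + 60 + 120 + 150 = €450.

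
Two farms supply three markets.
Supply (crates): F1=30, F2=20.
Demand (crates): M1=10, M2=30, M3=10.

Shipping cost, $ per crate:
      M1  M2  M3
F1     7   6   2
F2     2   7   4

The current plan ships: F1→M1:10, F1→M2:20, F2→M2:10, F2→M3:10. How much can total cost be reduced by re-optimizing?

Current plan cost = 10·7 + 20·6 + 10·7 + 10·4 = $300.
Optimal plan:
  F1–M2: 20 × $6 = $120
  F1–M3: 10 × $2 = $20
  F2–M1: 10 × $2 = $20
  F2–M2: 10 × $7 = $70
Optimal cost = $230.
Saving = 300 − 230 = $70.

70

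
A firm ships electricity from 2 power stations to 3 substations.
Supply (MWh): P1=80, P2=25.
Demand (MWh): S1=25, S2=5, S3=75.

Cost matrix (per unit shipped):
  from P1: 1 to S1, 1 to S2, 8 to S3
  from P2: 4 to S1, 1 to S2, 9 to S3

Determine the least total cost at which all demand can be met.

A cheapest plan:
  P1–S1: 25 × 1 = 25
  P1–S3: 55 × 8 = 440
  P2–S2: 5 × 1 = 5
  P2–S3: 20 × 9 = 180
Total = 25 + 440 + 5 + 180 = 650.

650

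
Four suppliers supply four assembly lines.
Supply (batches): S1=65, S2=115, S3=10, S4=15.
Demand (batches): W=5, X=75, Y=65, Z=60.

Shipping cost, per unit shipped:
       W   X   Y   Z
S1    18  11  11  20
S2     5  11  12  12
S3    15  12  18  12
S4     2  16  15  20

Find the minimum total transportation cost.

A cheapest plan:
  S1 to X: 10 × 11 = 110
  S1 to Y: 55 × 11 = 605
  S2 to X: 65 × 11 = 715
  S2 to Z: 50 × 12 = 600
  S3 to Z: 10 × 12 = 120
  S4 to W: 5 × 2 = 10
  S4 to Y: 10 × 15 = 150
Total = 110 + 605 + 715 + 600 + 120 + 10 + 150 = 2310.

2310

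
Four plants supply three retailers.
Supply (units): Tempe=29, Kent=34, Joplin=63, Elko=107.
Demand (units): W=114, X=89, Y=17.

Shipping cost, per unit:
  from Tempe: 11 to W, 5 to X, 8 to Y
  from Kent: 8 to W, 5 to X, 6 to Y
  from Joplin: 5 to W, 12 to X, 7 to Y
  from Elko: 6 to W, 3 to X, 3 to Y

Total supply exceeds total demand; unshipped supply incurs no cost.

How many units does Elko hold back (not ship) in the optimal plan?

0

Minimum-cost shipments:
  Tempe->X: 29 × 5 = 145
  Kent->W: 21 × 8 = 168
  Joplin->W: 63 × 5 = 315
  Elko->W: 30 × 6 = 180
  Elko->X: 60 × 3 = 180
  Elko->Y: 17 × 3 = 51
Total cost = 1039.
Elko ships 107 of its 107, leaving 0.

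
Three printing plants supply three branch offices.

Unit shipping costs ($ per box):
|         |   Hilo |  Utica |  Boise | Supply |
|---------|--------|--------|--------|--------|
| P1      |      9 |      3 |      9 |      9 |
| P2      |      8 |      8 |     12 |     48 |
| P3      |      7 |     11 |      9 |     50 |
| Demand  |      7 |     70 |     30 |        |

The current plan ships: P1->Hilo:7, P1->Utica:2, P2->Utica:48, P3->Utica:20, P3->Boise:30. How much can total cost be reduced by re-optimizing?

Current plan cost = 7·9 + 2·3 + 48·8 + 20·11 + 30·9 = $943.
Optimal plan:
  P1->Utica: 9 × $3 = $27
  P2->Utica: 48 × $8 = $384
  P3->Hilo: 7 × $7 = $49
  P3->Utica: 13 × $11 = $143
  P3->Boise: 30 × $9 = $270
Optimal cost = $873.
Saving = 943 − 873 = $70.

70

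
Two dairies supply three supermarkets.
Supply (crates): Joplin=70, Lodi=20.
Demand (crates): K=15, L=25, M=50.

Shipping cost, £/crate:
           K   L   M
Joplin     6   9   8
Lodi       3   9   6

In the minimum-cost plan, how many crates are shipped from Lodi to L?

Solving gives:
  Joplin–L: 25 crates
  Joplin–M: 45 crates
  Lodi–K: 15 crates
  Lodi–M: 5 crates
Total cost = £660.
The route Lodi→L is not used.

0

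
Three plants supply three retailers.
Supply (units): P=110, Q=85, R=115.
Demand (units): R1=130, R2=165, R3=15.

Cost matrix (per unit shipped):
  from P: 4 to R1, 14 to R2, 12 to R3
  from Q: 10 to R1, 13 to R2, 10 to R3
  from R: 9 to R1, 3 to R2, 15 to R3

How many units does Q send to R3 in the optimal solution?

The minimum-cost plan:
  P→R1: 110 × 4 = 440
  Q→R1: 20 × 10 = 200
  Q→R2: 50 × 13 = 650
  Q→R3: 15 × 10 = 150
  R→R2: 115 × 3 = 345
Total cost = 1785.
So Q→R3 carries 15 units.

15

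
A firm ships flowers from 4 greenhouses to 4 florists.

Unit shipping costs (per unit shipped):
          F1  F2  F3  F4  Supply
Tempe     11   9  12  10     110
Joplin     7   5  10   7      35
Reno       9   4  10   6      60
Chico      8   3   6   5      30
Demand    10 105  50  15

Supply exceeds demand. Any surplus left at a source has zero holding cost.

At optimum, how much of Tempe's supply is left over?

Minimum-cost shipments:
  Tempe to F1: 10 × 11 = 110
  Tempe to F2: 10 × 9 = 90
  Tempe to F3: 20 × 12 = 240
  Tempe to F4: 15 × 10 = 150
  Joplin to F2: 35 × 5 = 175
  Reno to F2: 60 × 4 = 240
  Chico to F3: 30 × 6 = 180
Total cost = 1185.
Tempe ships 55 of its 110, leaving 55.

55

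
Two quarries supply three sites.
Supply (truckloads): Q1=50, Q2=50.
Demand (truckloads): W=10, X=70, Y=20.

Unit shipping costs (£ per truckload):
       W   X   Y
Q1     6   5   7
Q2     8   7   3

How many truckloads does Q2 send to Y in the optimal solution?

The minimum-cost plan:
  Q1 to W: 10 × £6 = £60
  Q1 to X: 40 × £5 = £200
  Q2 to X: 30 × £7 = £210
  Q2 to Y: 20 × £3 = £60
Total cost = £530.
So Q2→Y carries 20 truckloads.

20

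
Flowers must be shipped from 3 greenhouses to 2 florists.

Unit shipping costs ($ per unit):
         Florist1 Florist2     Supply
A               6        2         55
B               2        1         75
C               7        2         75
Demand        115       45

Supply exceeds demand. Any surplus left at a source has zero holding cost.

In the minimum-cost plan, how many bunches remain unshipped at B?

Minimum-cost shipments:
  A→Florist1: 40 × $6 = $240
  A→Florist2: 15 × $2 = $30
  B→Florist1: 75 × $2 = $150
  C→Florist2: 30 × $2 = $60
Total cost = $480.
B ships 75 of its 75, leaving 0.

0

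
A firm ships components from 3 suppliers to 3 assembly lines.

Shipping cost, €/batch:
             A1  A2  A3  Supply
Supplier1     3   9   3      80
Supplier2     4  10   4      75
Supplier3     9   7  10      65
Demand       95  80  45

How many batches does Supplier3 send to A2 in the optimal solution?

65

Solving gives:
  Supplier1–A1: 20 × €3 = €60
  Supplier1–A2: 15 × €9 = €135
  Supplier1–A3: 45 × €3 = €135
  Supplier2–A1: 75 × €4 = €300
  Supplier3–A2: 65 × €7 = €455
Total cost = €1085.
So Supplier3→A2 carries 65 batches.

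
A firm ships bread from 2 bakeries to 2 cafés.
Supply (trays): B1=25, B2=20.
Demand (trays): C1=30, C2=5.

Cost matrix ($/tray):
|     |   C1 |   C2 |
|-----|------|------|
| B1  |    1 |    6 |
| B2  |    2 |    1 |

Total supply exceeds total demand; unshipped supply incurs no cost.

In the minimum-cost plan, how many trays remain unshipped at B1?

An optimal plan:
  B1 to C1: 25 trays
  B2 to C1: 5 trays
  B2 to C2: 5 trays
Total cost = $40.
B1 ships 25 of its 25, leaving 0.

0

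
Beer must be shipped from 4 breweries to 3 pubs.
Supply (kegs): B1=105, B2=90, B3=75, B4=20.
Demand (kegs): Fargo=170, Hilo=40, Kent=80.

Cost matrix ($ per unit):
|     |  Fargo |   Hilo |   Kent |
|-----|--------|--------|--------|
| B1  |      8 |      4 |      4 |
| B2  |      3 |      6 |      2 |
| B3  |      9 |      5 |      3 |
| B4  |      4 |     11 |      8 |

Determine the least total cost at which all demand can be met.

A cheapest plan:
  B1→Fargo: 60 kegs
  B1→Hilo: 40 kegs
  B1→Kent: 5 kegs
  B2→Fargo: 90 kegs
  B3→Kent: 75 kegs
  B4→Fargo: 20 kegs
Total cost = $1235.
(Supply check: B1 ships 105; B2 ships 90; B3 ships 75; B4 ships 20.)

1235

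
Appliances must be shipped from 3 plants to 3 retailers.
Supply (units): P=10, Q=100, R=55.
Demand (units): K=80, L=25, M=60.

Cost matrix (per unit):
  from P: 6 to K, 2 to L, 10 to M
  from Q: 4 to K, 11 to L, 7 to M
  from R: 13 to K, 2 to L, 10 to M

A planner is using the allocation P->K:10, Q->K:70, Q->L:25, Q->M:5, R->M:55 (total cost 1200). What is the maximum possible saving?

300

Current plan cost = 10·6 + 70·4 + 25·11 + 5·7 + 55·10 = 1200.
Optimal plan:
  P→K: 10 × 6 = 60
  Q→K: 70 × 4 = 280
  Q→M: 30 × 7 = 210
  R→L: 25 × 2 = 50
  R→M: 30 × 10 = 300
Optimal cost = 900.
Saving = 1200 − 900 = 300.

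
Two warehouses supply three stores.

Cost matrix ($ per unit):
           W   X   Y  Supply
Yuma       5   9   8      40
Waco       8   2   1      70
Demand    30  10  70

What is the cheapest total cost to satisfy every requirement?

310

A cheapest plan:
  Yuma to W: 30 × $5 = $150
  Yuma to X: 10 × $9 = $90
  Waco to Y: 70 × $1 = $70
Total = 150 + 90 + 70 = $310.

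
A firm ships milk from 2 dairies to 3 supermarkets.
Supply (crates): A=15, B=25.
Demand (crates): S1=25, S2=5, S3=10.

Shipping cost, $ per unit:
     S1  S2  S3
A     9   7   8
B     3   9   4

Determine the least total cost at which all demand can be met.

190

Optimal allocation:
  A→S2: 5 × $7 = $35
  A→S3: 10 × $8 = $80
  B→S1: 25 × $3 = $75
Total = 35 + 80 + 75 = $190.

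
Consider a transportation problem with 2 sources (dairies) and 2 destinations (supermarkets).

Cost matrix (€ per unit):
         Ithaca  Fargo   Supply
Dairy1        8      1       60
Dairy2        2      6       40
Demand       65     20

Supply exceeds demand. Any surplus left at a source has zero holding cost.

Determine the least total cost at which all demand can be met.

300

A cheapest plan:
  Dairy1->Ithaca: 25 × €8 = €200
  Dairy1->Fargo: 20 × €1 = €20
  Dairy2->Ithaca: 40 × €2 = €80
Total = 200 + 20 + 80 = €300.
(Supply check: Dairy1 ships 45; Dairy2 ships 40.)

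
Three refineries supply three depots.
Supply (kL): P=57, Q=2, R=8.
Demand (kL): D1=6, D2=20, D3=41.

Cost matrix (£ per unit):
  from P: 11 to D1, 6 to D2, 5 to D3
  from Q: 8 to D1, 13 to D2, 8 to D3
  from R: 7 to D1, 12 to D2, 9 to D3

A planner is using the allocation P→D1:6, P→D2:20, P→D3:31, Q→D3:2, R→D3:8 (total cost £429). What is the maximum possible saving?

48

Current plan cost = 6·11 + 20·6 + 31·5 + 2·8 + 8·9 = £429.
Optimal plan:
  P->D2: 20 × £6 = £120
  P->D3: 37 × £5 = £185
  Q->D3: 2 × £8 = £16
  R->D1: 6 × £7 = £42
  R->D3: 2 × £9 = £18
Optimal cost = £381.
Saving = 429 − 381 = £48.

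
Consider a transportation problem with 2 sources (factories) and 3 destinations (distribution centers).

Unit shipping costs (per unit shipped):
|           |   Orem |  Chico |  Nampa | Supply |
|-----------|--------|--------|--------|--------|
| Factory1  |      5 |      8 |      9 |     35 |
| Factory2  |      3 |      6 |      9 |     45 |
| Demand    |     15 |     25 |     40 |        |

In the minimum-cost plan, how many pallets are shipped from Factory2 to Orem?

15

Optimal shipments:
  Factory1→Nampa: 35 pallets
  Factory2→Orem: 15 pallets
  Factory2→Chico: 25 pallets
  Factory2→Nampa: 5 pallets
Total cost = 555.
So Factory2→Orem carries 15 pallets.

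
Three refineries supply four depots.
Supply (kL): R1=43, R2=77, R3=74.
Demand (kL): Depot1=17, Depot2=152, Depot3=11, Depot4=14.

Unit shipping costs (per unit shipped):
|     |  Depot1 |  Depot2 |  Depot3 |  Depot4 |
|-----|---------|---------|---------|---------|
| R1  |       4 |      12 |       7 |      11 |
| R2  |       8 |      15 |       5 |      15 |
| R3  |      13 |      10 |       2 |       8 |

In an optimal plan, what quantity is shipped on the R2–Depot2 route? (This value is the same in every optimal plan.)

66

Solving gives:
  R1–Depot1: 17 kL
  R1–Depot2: 26 kL
  R2–Depot2: 66 kL
  R2–Depot3: 11 kL
  R3–Depot2: 60 kL
  R3–Depot4: 14 kL
Total cost = 2137.
So R2→Depot2 carries 66 kL.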